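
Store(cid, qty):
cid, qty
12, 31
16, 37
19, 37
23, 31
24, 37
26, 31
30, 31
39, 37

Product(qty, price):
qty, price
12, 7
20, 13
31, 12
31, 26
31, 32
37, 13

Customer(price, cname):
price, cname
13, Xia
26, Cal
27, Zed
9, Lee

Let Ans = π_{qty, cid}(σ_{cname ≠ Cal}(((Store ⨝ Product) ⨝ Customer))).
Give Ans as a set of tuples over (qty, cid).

Natural join on qty: {(12, 31, 12), (12, 31, 26), (12, 31, 32), (16, 37, 13), (19, 37, 13), (23, 31, 12), (23, 31, 26), (23, 31, 32), (24, 37, 13), (26, 31, 12), (26, 31, 26), (26, 31, 32), (30, 31, 12), (30, 31, 26), (30, 31, 32), (39, 37, 13)}
Natural join on price: {(12, 31, 26, Cal), (16, 37, 13, Xia), (19, 37, 13, Xia), (23, 31, 26, Cal), (24, 37, 13, Xia), (26, 31, 26, Cal), (30, 31, 26, Cal), (39, 37, 13, Xia)}
Selection cname ≠ Cal: {(16, 37, 13, Xia), (19, 37, 13, Xia), (24, 37, 13, Xia), (39, 37, 13, Xia)}
π_{qty, cid} gives {(37, 16), (37, 19), (37, 24), (37, 39)}.

{(37, 16), (37, 19), (37, 24), (37, 39)}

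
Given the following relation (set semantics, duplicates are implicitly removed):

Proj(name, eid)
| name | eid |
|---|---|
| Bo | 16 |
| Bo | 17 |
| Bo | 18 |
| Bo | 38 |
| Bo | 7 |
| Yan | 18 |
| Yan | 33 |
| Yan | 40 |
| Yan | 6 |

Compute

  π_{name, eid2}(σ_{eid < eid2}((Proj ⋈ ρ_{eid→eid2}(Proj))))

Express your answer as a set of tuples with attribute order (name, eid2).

{(Bo, 16), (Bo, 17), (Bo, 18), (Bo, 38), (Yan, 18), (Yan, 33), (Yan, 40)}

ρ[eid→eid2]: schema becomes (name, eid2); tuples unchanged.
Natural join on name: {(Bo, 16, 16), (Bo, 16, 17), (Bo, 16, 18), (Bo, 16, 38), (Bo, 16, 7), (Bo, 17, 16), (Bo, 17, 17), (Bo, 17, 18), (Bo, 17, 38), (Bo, 17, 7), (Bo, 18, 16), (Bo, 18, 17), (Bo, 18, 18), (Bo, 18, 38), (Bo, 18, 7), (Bo, 38, 16), (Bo, 38, 17), (Bo, 38, 18), (Bo, 38, 38), (Bo, 38, 7), (Bo, 7, 16), (Bo, 7, 17), (Bo, 7, 18), (Bo, 7, 38), (Bo, 7, 7), (Yan, 18, 18), (Yan, 18, 33), (Yan, 18, 40), (Yan, 18, 6), (Yan, 33, 18), (Yan, 33, 33), (Yan, 33, 40), (Yan, 33, 6), (Yan, 40, 18), (Yan, 40, 33), (Yan, 40, 40), (Yan, 40, 6), (Yan, 6, 18), (Yan, 6, 33), (Yan, 6, 40), (Yan, 6, 6)}
σ[eid < eid2]: keep tuples satisfying eid < eid2 → {(Bo, 16, 17), (Bo, 16, 18), (Bo, 16, 38), (Bo, 17, 18), (Bo, 17, 38), (Bo, 18, 38), (Bo, 7, 16), (Bo, 7, 17), (Bo, 7, 18), (Bo, 7, 38), (Yan, 18, 33), (Yan, 18, 40), (Yan, 33, 40), (Yan, 6, 18), (Yan, 6, 33), (Yan, 6, 40)}
Projecting to name, eid2 (9 duplicate(s) eliminated): {(Bo, 16), (Bo, 17), (Bo, 18), (Bo, 38), (Yan, 18), (Yan, 33), (Yan, 40)}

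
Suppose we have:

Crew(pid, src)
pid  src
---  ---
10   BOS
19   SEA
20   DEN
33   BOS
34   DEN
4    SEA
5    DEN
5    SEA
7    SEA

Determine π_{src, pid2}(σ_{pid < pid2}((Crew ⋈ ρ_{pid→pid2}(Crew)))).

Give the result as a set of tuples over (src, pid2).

ρ[pid→pid2]: schema becomes (pid2, src); tuples unchanged.
Crew ⋈ ρ_{pid→pid2}(Crew) (natural join on src): {(10, BOS, 10), (10, BOS, 33), (19, SEA, 19), (19, SEA, 4), (19, SEA, 5), (19, SEA, 7), (20, DEN, 20), (20, DEN, 34), (20, DEN, 5), (33, BOS, 10), (33, BOS, 33), (34, DEN, 20), (34, DEN, 34), (34, DEN, 5), (4, SEA, 19), (4, SEA, 4), (4, SEA, 5), (4, SEA, 7), (5, DEN, 20), (5, DEN, 34), (5, DEN, 5), (5, SEA, 19), (5, SEA, 4), (5, SEA, 5), (5, SEA, 7), (7, SEA, 19), (7, SEA, 4), (7, SEA, 5), (7, SEA, 7)}
σ[pid < pid2]: keep tuples satisfying pid < pid2 → {(10, BOS, 33), (20, DEN, 34), (4, SEA, 19), (4, SEA, 5), (4, SEA, 7), (5, DEN, 20), (5, DEN, 34), (5, SEA, 19), (5, SEA, 7), (7, SEA, 19)}
π[src, pid2]: project onto (src, pid2) (4 duplicate(s) eliminated) → {(BOS, 33), (DEN, 20), (DEN, 34), (SEA, 19), (SEA, 5), (SEA, 7)}

{(BOS, 33), (DEN, 20), (DEN, 34), (SEA, 19), (SEA, 5), (SEA, 7)}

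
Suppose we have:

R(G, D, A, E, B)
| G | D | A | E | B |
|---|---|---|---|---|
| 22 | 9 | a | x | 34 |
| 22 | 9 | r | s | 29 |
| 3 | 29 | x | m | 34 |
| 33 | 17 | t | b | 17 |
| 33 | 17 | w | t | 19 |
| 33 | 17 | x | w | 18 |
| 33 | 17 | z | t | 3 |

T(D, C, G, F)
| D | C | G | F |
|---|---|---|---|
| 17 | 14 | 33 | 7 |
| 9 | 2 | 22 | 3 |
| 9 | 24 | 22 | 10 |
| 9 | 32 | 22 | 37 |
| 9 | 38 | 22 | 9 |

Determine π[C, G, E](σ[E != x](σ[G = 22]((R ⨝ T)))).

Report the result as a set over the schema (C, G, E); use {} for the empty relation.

Natural join on G, D: {(22, 9, a, x, 34, 2, 3), (22, 9, a, x, 34, 24, 10), (22, 9, a, x, 34, 32, 37), (22, 9, a, x, 34, 38, 9), (22, 9, r, s, 29, 2, 3), (22, 9, r, s, 29, 24, 10), (22, 9, r, s, 29, 32, 37), (22, 9, r, s, 29, 38, 9), (33, 17, t, b, 17, 14, 7), (33, 17, w, t, 19, 14, 7), (33, 17, x, w, 18, 14, 7), (33, 17, z, t, 3, 14, 7)}
Filtering on G = 22 leaves {(22, 9, a, x, 34, 2, 3), (22, 9, a, x, 34, 24, 10), (22, 9, a, x, 34, 32, 37), (22, 9, a, x, 34, 38, 9), (22, 9, r, s, 29, 2, 3), (22, 9, r, s, 29, 24, 10), (22, 9, r, s, 29, 32, 37), (22, 9, r, s, 29, 38, 9)}.
Filtering on E != x leaves {(22, 9, r, s, 29, 2, 3), (22, 9, r, s, 29, 24, 10), (22, 9, r, s, 29, 32, 37), (22, 9, r, s, 29, 38, 9)}.
π_{C, G, E} gives {(2, 22, s), (24, 22, s), (32, 22, s), (38, 22, s)}.

{(2, 22, s), (24, 22, s), (32, 22, s), (38, 22, s)}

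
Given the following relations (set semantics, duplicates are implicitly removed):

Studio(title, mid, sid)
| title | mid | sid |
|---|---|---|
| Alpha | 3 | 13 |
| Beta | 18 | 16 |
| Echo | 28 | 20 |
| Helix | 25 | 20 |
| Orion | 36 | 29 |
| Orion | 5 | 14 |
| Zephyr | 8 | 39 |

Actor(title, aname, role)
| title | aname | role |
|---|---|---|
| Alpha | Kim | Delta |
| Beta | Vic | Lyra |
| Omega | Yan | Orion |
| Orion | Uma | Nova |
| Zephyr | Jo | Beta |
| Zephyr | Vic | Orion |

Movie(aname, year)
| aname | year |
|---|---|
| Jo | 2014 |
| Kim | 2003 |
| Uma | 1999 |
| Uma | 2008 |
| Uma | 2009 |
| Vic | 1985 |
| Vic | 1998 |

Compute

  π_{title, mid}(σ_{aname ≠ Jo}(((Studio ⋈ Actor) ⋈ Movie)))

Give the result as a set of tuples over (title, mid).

Joining Studio and Actor on title yields {(Alpha, 3, 13, Kim, Delta), (Beta, 18, 16, Vic, Lyra), (Orion, 36, 29, Uma, Nova), (Orion, 5, 14, Uma, Nova), (Zephyr, 8, 39, Jo, Beta), (Zephyr, 8, 39, Vic, Orion)}.
Joining (Studio ⋈ Actor) and Movie on aname yields {(Alpha, 3, 13, Kim, Delta, 2003), (Beta, 18, 16, Vic, Lyra, 1985), (Beta, 18, 16, Vic, Lyra, 1998), (Orion, 36, 29, Uma, Nova, 1999), (Orion, 36, 29, Uma, Nova, 2008), (Orion, 36, 29, Uma, Nova, 2009), (Orion, 5, 14, Uma, Nova, 1999), (Orion, 5, 14, Uma, Nova, 2008), (Orion, 5, 14, Uma, Nova, 2009), (Zephyr, 8, 39, Jo, Beta, 2014), (Zephyr, 8, 39, Vic, Orion, 1985), (Zephyr, 8, 39, Vic, Orion, 1998)}.
σ[aname ≠ Jo]: keep tuples satisfying aname ≠ Jo → {(Alpha, 3, 13, Kim, Delta, 2003), (Beta, 18, 16, Vic, Lyra, 1985), (Beta, 18, 16, Vic, Lyra, 1998), (Orion, 36, 29, Uma, Nova, 1999), (Orion, 36, 29, Uma, Nova, 2008), (Orion, 36, 29, Uma, Nova, 2009), (Orion, 5, 14, Uma, Nova, 1999), (Orion, 5, 14, Uma, Nova, 2008), (Orion, 5, 14, Uma, Nova, 2009), (Zephyr, 8, 39, Vic, Orion, 1985), (Zephyr, 8, 39, Vic, Orion, 1998)}
Projecting to title, mid (6 duplicate(s) eliminated): {(Alpha, 3), (Beta, 18), (Orion, 36), (Orion, 5), (Zephyr, 8)}

{(Alpha, 3), (Beta, 18), (Orion, 36), (Orion, 5), (Zephyr, 8)}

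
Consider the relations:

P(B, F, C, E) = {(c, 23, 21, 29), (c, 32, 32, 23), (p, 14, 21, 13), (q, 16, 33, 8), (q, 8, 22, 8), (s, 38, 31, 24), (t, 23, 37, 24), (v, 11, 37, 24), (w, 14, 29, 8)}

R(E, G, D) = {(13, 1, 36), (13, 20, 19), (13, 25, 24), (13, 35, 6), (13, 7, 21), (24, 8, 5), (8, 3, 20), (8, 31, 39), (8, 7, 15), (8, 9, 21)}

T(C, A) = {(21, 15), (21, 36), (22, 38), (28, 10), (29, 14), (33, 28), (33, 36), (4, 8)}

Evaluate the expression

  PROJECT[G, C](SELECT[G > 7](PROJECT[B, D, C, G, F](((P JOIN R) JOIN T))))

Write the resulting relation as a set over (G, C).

{(20, 21), (25, 21), (31, 22), (31, 29), (31, 33), (35, 21), (9, 22), (9, 29), (9, 33)}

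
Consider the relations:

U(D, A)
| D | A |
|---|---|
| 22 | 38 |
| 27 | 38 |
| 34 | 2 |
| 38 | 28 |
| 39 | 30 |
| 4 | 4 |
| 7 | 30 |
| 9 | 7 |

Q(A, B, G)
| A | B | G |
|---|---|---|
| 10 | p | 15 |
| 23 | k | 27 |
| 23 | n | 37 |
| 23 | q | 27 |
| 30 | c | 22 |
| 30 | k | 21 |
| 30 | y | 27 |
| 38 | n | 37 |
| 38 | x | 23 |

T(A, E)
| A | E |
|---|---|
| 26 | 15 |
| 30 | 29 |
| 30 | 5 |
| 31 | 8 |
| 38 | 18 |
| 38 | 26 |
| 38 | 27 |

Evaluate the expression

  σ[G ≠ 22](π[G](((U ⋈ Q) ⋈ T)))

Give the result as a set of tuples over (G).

Joining U and Q on A yields {(22, 38, n, 37), (22, 38, x, 23), (27, 38, n, 37), (27, 38, x, 23), (39, 30, c, 22), (39, 30, k, 21), (39, 30, y, 27), (7, 30, c, 22), (7, 30, k, 21), (7, 30, y, 27)}.
Joining (U ⋈ Q) and T on A yields {(22, 38, n, 37, 18), (22, 38, n, 37, 26), (22, 38, n, 37, 27), (22, 38, x, 23, 18), (22, 38, x, 23, 26), (22, 38, x, 23, 27), (27, 38, n, 37, 18), (27, 38, n, 37, 26), (27, 38, n, 37, 27), (27, 38, x, 23, 18), (27, 38, x, 23, 26), (27, 38, x, 23, 27), (39, 30, c, 22, 29), (39, 30, c, 22, 5), (39, 30, k, 21, 29), (39, 30, k, 21, 5), (39, 30, y, 27, 29), (39, 30, y, 27, 5), (7, 30, c, 22, 29), (7, 30, c, 22, 5), (7, 30, k, 21, 29), (7, 30, k, 21, 5), (7, 30, y, 27, 29), (7, 30, y, 27, 5)}.
π[G]: project onto (G) (19 duplicate(s) eliminated) → {21, 22, 23, 27, 37}
σ[G ≠ 22]: keep tuples satisfying G ≠ 22 → {21, 23, 27, 37}

{21, 23, 27, 37}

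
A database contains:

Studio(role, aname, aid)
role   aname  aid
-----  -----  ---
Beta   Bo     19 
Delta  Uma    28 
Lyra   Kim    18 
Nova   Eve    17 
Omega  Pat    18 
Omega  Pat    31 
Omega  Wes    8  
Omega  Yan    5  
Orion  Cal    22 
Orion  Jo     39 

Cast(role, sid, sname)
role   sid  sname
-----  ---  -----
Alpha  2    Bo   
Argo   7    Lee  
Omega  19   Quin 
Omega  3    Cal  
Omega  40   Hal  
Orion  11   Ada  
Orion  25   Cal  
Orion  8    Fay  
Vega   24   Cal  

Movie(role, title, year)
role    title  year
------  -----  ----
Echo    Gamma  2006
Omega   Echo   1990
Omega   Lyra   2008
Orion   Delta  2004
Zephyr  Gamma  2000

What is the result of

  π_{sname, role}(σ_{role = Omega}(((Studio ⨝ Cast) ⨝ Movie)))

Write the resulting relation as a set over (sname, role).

{(Cal, Omega), (Hal, Omega), (Quin, Omega)}

Natural join on role: {(Omega, Pat, 18, 19, Quin), (Omega, Pat, 18, 3, Cal), (Omega, Pat, 18, 40, Hal), (Omega, Pat, 31, 19, Quin), (Omega, Pat, 31, 3, Cal), (Omega, Pat, 31, 40, Hal), (Omega, Wes, 8, 19, Quin), (Omega, Wes, 8, 3, Cal), (Omega, Wes, 8, 40, Hal), (Omega, Yan, 5, 19, Quin), (Omega, Yan, 5, 3, Cal), (Omega, Yan, 5, 40, Hal), (Orion, Cal, 22, 11, Ada), (Orion, Cal, 22, 25, Cal), (Orion, Cal, 22, 8, Fay), (Orion, Jo, 39, 11, Ada), (Orion, Jo, 39, 25, Cal), (Orion, Jo, 39, 8, Fay)}
Natural join on role: {(Omega, Pat, 18, 19, Quin, Echo, 1990), (Omega, Pat, 18, 19, Quin, Lyra, 2008), (Omega, Pat, 18, 3, Cal, Echo, 1990), (Omega, Pat, 18, 3, Cal, Lyra, 2008), (Omega, Pat, 18, 40, Hal, Echo, 1990), (Omega, Pat, 18, 40, Hal, Lyra, 2008), (Omega, Pat, 31, 19, Quin, Echo, 1990), (Omega, Pat, 31, 19, Quin, Lyra, 2008), (Omega, Pat, 31, 3, Cal, Echo, 1990), (Omega, Pat, 31, 3, Cal, Lyra, 2008), (Omega, Pat, 31, 40, Hal, Echo, 1990), (Omega, Pat, 31, 40, Hal, Lyra, 2008), (Omega, Wes, 8, 19, Quin, Echo, 1990), (Omega, Wes, 8, 19, Quin, Lyra, 2008), (Omega, Wes, 8, 3, Cal, Echo, 1990), (Omega, Wes, 8, 3, Cal, Lyra, 2008), (Omega, Wes, 8, 40, Hal, Echo, 1990), (Omega, Wes, 8, 40, Hal, Lyra, 2008), (Omega, Yan, 5, 19, Quin, Echo, 1990), (Omega, Yan, 5, 19, Quin, Lyra, 2008), (Omega, Yan, 5, 3, Cal, Echo, 1990), (Omega, Yan, 5, 3, Cal, Lyra, 2008), (Omega, Yan, 5, 40, Hal, Echo, 1990), (Omega, Yan, 5, 40, Hal, Lyra, 2008), (Orion, Cal, 22, 11, Ada, Delta, 2004), (Orion, Cal, 22, 25, Cal, Delta, 2004), (Orion, Cal, 22, 8, Fay, Delta, 2004), (Orion, Jo, 39, 11, Ada, Delta, 2004), (Orion, Jo, 39, 25, Cal, Delta, 2004), (Orion, Jo, 39, 8, Fay, Delta, 2004)}
Selection role = Omega: {(Omega, Pat, 18, 19, Quin, Echo, 1990), (Omega, Pat, 18, 19, Quin, Lyra, 2008), (Omega, Pat, 18, 3, Cal, Echo, 1990), (Omega, Pat, 18, 3, Cal, Lyra, 2008), (Omega, Pat, 18, 40, Hal, Echo, 1990), (Omega, Pat, 18, 40, Hal, Lyra, 2008), (Omega, Pat, 31, 19, Quin, Echo, 1990), (Omega, Pat, 31, 19, Quin, Lyra, 2008), (Omega, Pat, 31, 3, Cal, Echo, 1990), (Omega, Pat, 31, 3, Cal, Lyra, 2008), (Omega, Pat, 31, 40, Hal, Echo, 1990), (Omega, Pat, 31, 40, Hal, Lyra, 2008), (Omega, Wes, 8, 19, Quin, Echo, 1990), (Omega, Wes, 8, 19, Quin, Lyra, 2008), (Omega, Wes, 8, 3, Cal, Echo, 1990), (Omega, Wes, 8, 3, Cal, Lyra, 2008), (Omega, Wes, 8, 40, Hal, Echo, 1990), (Omega, Wes, 8, 40, Hal, Lyra, 2008), (Omega, Yan, 5, 19, Quin, Echo, 1990), (Omega, Yan, 5, 19, Quin, Lyra, 2008), (Omega, Yan, 5, 3, Cal, Echo, 1990), (Omega, Yan, 5, 3, Cal, Lyra, 2008), (Omega, Yan, 5, 40, Hal, Echo, 1990), (Omega, Yan, 5, 40, Hal, Lyra, 2008)}
π[sname, role]: project onto (sname, role) (21 duplicate(s) eliminated) → {(Cal, Omega), (Hal, Omega), (Quin, Omega)}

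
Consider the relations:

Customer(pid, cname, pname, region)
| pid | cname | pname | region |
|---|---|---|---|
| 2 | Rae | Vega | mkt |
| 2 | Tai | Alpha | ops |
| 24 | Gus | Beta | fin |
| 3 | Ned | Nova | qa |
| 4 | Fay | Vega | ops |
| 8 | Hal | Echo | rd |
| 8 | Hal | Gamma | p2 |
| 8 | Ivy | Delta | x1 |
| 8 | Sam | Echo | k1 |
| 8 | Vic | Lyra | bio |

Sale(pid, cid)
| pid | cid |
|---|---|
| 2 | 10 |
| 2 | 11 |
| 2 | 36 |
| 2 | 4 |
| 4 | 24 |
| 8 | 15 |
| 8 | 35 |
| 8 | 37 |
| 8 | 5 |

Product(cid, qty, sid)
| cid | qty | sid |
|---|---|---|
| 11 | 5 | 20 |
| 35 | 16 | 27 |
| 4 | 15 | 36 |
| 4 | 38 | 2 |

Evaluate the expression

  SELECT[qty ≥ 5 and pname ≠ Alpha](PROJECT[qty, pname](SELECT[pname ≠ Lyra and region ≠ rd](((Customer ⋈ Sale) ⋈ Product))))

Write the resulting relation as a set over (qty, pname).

Customer ⋈ Sale (natural join on pid): {(2, Rae, Vega, mkt, 10), (2, Rae, Vega, mkt, 11), (2, Rae, Vega, mkt, 36), (2, Rae, Vega, mkt, 4), (2, Tai, Alpha, ops, 10), (2, Tai, Alpha, ops, 11), (2, Tai, Alpha, ops, 36), (2, Tai, Alpha, ops, 4), (4, Fay, Vega, ops, 24), (8, Hal, Echo, rd, 15), (8, Hal, Echo, rd, 35), (8, Hal, Echo, rd, 37), (8, Hal, Echo, rd, 5), (8, Hal, Gamma, p2, 15), (8, Hal, Gamma, p2, 35), (8, Hal, Gamma, p2, 37), (8, Hal, Gamma, p2, 5), (8, Ivy, Delta, x1, 15), (8, Ivy, Delta, x1, 35), (8, Ivy, Delta, x1, 37), (8, Ivy, Delta, x1, 5), (8, Sam, Echo, k1, 15), (8, Sam, Echo, k1, 35), (8, Sam, Echo, k1, 37), (8, Sam, Echo, k1, 5), (8, Vic, Lyra, bio, 15), (8, Vic, Lyra, bio, 35), (8, Vic, Lyra, bio, 37), (8, Vic, Lyra, bio, 5)}
(Customer ⋈ Sale) ⋈ Product (natural join on cid): {(2, Rae, Vega, mkt, 11, 5, 20), (2, Rae, Vega, mkt, 4, 15, 36), (2, Rae, Vega, mkt, 4, 38, 2), (2, Tai, Alpha, ops, 11, 5, 20), (2, Tai, Alpha, ops, 4, 15, 36), (2, Tai, Alpha, ops, 4, 38, 2), (8, Hal, Echo, rd, 35, 16, 27), (8, Hal, Gamma, p2, 35, 16, 27), (8, Ivy, Delta, x1, 35, 16, 27), (8, Sam, Echo, k1, 35, 16, 27), (8, Vic, Lyra, bio, 35, 16, 27)}
Apply σ_{pname ≠ Lyra and region ≠ rd}; surviving tuples: {(2, Rae, Vega, mkt, 11, 5, 20), (2, Rae, Vega, mkt, 4, 15, 36), (2, Rae, Vega, mkt, 4, 38, 2), (2, Tai, Alpha, ops, 11, 5, 20), (2, Tai, Alpha, ops, 4, 15, 36), (2, Tai, Alpha, ops, 4, 38, 2), (8, Hal, Gamma, p2, 35, 16, 27), (8, Ivy, Delta, x1, 35, 16, 27), (8, Sam, Echo, k1, 35, 16, 27)}
π[qty, pname]: project onto (qty, pname) → {(15, Alpha), (15, Vega), (16, Delta), (16, Echo), (16, Gamma), (38, Alpha), (38, Vega), (5, Alpha), (5, Vega)}
Apply σ_{qty ≥ 5 and pname ≠ Alpha}; surviving tuples: {(15, Vega), (16, Delta), (16, Echo), (16, Gamma), (38, Vega), (5, Vega)}

{(15, Vega), (16, Delta), (16, Echo), (16, Gamma), (38, Vega), (5, Vega)}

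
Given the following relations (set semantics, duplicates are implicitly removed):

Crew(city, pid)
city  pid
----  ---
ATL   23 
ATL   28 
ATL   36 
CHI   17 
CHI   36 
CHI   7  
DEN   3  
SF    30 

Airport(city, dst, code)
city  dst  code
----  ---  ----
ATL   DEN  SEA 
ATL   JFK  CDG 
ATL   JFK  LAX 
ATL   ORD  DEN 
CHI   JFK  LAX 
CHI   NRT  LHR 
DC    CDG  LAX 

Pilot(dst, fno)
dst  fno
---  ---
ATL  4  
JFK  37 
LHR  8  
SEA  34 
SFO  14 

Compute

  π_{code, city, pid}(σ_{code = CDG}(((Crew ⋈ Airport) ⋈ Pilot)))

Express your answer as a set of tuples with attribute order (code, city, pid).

{(CDG, ATL, 23), (CDG, ATL, 28), (CDG, ATL, 36)}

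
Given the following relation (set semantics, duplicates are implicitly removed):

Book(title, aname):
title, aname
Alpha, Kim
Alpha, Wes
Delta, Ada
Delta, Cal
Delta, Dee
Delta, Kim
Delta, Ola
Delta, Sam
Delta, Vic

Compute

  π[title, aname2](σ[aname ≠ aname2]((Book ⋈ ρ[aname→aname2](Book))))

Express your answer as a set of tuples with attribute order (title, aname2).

{(Alpha, Kim), (Alpha, Wes), (Delta, Ada), (Delta, Cal), (Delta, Dee), (Delta, Kim), (Delta, Ola), (Delta, Sam), (Delta, Vic)}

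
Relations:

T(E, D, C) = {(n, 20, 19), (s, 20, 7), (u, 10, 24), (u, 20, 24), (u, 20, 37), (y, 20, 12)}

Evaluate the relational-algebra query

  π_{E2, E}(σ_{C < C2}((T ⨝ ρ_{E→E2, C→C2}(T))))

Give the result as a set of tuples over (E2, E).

{(n, s), (n, y), (u, n), (u, s), (u, u), (u, y), (y, s)}

ρ[E→E2, C→C2]: schema becomes (E2, D, C2); tuples unchanged.
Natural join on D: {(n, 20, 19, n, 19), (n, 20, 19, s, 7), (n, 20, 19, u, 24), (n, 20, 19, u, 37), (n, 20, 19, y, 12), (s, 20, 7, n, 19), (s, 20, 7, s, 7), (s, 20, 7, u, 24), (s, 20, 7, u, 37), (s, 20, 7, y, 12), (u, 10, 24, u, 24), (u, 20, 24, n, 19), (u, 20, 24, s, 7), (u, 20, 24, u, 24), (u, 20, 24, u, 37), (u, 20, 24, y, 12), (u, 20, 37, n, 19), (u, 20, 37, s, 7), (u, 20, 37, u, 24), (u, 20, 37, u, 37), (u, 20, 37, y, 12), (y, 20, 12, n, 19), (y, 20, 12, s, 7), (y, 20, 12, u, 24), (y, 20, 12, u, 37), (y, 20, 12, y, 12)}
Selection C < C2: {(n, 20, 19, u, 24), (n, 20, 19, u, 37), (s, 20, 7, n, 19), (s, 20, 7, u, 24), (s, 20, 7, u, 37), (s, 20, 7, y, 12), (u, 20, 24, u, 37), (y, 20, 12, n, 19), (y, 20, 12, u, 24), (y, 20, 12, u, 37)}
π[E2, E]: project onto (E2, E) (3 duplicate(s) eliminated) → {(n, s), (n, y), (u, n), (u, s), (u, u), (u, y), (y, s)}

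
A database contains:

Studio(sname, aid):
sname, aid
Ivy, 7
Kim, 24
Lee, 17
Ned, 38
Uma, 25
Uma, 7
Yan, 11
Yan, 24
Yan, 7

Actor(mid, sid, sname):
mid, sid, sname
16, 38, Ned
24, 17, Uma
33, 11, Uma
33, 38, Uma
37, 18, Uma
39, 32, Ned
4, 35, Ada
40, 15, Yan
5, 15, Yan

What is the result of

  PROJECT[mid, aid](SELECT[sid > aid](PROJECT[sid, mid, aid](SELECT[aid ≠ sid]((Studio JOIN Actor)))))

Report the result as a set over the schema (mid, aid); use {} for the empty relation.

{(24, 7), (33, 25), (33, 7), (37, 7), (40, 11), (40, 7), (5, 11), (5, 7)}

Joining Studio and Actor on sname yields {(Ned, 38, 16, 38), (Ned, 38, 39, 32), (Uma, 25, 24, 17), (Uma, 25, 33, 11), (Uma, 25, 33, 38), (Uma, 25, 37, 18), (Uma, 7, 24, 17), (Uma, 7, 33, 11), (Uma, 7, 33, 38), (Uma, 7, 37, 18), (Yan, 11, 40, 15), (Yan, 11, 5, 15), (Yan, 24, 40, 15), (Yan, 24, 5, 15), (Yan, 7, 40, 15), (Yan, 7, 5, 15)}.
Selection aid ≠ sid: {(Ned, 38, 39, 32), (Uma, 25, 24, 17), (Uma, 25, 33, 11), (Uma, 25, 33, 38), (Uma, 25, 37, 18), (Uma, 7, 24, 17), (Uma, 7, 33, 11), (Uma, 7, 33, 38), (Uma, 7, 37, 18), (Yan, 11, 40, 15), (Yan, 11, 5, 15), (Yan, 24, 40, 15), (Yan, 24, 5, 15), (Yan, 7, 40, 15), (Yan, 7, 5, 15)}
π[sid, mid, aid]: project onto (sid, mid, aid) → {(11, 33, 25), (11, 33, 7), (15, 40, 11), (15, 40, 24), (15, 40, 7), (15, 5, 11), (15, 5, 24), (15, 5, 7), (17, 24, 25), (17, 24, 7), (18, 37, 25), (18, 37, 7), (32, 39, 38), (38, 33, 25), (38, 33, 7)}
Selection sid > aid: {(11, 33, 7), (15, 40, 11), (15, 40, 7), (15, 5, 11), (15, 5, 7), (17, 24, 7), (18, 37, 7), (38, 33, 25), (38, 33, 7)}
π[mid, aid]: project onto (mid, aid) (1 duplicate(s) eliminated) → {(24, 7), (33, 25), (33, 7), (37, 7), (40, 11), (40, 7), (5, 11), (5, 7)}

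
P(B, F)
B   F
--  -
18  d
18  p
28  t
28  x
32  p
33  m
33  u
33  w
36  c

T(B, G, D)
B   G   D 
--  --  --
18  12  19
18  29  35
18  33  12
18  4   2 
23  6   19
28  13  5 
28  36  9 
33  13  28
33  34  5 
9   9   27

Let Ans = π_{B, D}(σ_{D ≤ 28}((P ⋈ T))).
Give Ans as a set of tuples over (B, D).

Joining P and T on B yields {(18, d, 12, 19), (18, d, 29, 35), (18, d, 33, 12), (18, d, 4, 2), (18, p, 12, 19), (18, p, 29, 35), (18, p, 33, 12), (18, p, 4, 2), (28, t, 13, 5), (28, t, 36, 9), (28, x, 13, 5), (28, x, 36, 9), (33, m, 13, 28), (33, m, 34, 5), (33, u, 13, 28), (33, u, 34, 5), (33, w, 13, 28), (33, w, 34, 5)}.
Apply σ_{D ≤ 28}; surviving tuples: {(18, d, 12, 19), (18, d, 33, 12), (18, d, 4, 2), (18, p, 12, 19), (18, p, 33, 12), (18, p, 4, 2), (28, t, 13, 5), (28, t, 36, 9), (28, x, 13, 5), (28, x, 36, 9), (33, m, 13, 28), (33, m, 34, 5), (33, u, 13, 28), (33, u, 34, 5), (33, w, 13, 28), (33, w, 34, 5)}
Projecting to B, D (9 duplicate(s) eliminated): {(18, 12), (18, 19), (18, 2), (28, 5), (28, 9), (33, 28), (33, 5)}

{(18, 12), (18, 19), (18, 2), (28, 5), (28, 9), (33, 28), (33, 5)}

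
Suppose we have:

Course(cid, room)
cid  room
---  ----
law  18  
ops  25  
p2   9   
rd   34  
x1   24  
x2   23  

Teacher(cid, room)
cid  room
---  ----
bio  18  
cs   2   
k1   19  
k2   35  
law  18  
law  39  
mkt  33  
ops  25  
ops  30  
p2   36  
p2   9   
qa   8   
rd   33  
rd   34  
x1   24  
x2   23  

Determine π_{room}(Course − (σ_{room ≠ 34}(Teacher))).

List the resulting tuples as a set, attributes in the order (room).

{34}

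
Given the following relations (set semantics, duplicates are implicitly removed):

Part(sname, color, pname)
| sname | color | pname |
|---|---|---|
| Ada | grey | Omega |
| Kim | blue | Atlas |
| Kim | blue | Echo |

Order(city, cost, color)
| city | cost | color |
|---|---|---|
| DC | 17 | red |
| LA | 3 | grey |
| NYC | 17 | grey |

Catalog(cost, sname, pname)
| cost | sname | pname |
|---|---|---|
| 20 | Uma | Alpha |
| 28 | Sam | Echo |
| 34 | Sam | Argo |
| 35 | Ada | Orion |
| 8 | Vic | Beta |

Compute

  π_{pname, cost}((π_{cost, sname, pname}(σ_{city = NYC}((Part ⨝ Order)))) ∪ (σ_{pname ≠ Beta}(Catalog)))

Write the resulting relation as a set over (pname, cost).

{(Alpha, 20), (Argo, 34), (Echo, 28), (Omega, 17), (Orion, 35)}

Natural join on color: {(Ada, grey, Omega, LA, 3), (Ada, grey, Omega, NYC, 17)}
Filtering on city = NYC leaves {(Ada, grey, Omega, NYC, 17)}.
Projecting to cost, sname, pname: {(17, Ada, Omega)}
Filtering on pname ≠ Beta leaves {(20, Uma, Alpha), (28, Sam, Echo), (34, Sam, Argo), (35, Ada, Orion)}.
Taking the union: {(17, Ada, Omega), (20, Uma, Alpha), (28, Sam, Echo), (34, Sam, Argo), (35, Ada, Orion)}
Projecting to pname, cost: {(Alpha, 20), (Argo, 34), (Echo, 28), (Omega, 17), (Orion, 35)}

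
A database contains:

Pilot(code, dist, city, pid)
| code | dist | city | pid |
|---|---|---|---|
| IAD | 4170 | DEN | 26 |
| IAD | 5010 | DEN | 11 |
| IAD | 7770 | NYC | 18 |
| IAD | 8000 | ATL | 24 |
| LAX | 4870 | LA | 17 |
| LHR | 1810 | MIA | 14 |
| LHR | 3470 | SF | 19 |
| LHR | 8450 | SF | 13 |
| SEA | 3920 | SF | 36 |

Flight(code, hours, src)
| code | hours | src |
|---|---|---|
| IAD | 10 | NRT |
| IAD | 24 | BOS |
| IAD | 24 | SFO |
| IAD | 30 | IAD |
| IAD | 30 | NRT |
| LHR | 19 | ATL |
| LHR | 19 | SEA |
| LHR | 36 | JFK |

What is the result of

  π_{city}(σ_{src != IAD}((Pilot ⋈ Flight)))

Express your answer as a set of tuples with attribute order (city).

{ATL, DEN, MIA, NYC, SF}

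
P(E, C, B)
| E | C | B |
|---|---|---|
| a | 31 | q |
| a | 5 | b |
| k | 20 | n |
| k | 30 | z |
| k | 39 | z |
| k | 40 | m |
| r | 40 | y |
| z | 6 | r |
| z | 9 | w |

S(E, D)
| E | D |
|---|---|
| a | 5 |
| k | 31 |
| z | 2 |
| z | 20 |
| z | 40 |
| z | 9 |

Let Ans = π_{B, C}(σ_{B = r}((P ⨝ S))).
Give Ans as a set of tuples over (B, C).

Natural join on E: {(a, 31, q, 5), (a, 5, b, 5), (k, 20, n, 31), (k, 30, z, 31), (k, 39, z, 31), (k, 40, m, 31), (z, 6, r, 2), (z, 6, r, 20), (z, 6, r, 40), (z, 6, r, 9), (z, 9, w, 2), (z, 9, w, 20), (z, 9, w, 40), (z, 9, w, 9)}
Filtering on B = r leaves {(z, 6, r, 2), (z, 6, r, 20), (z, 6, r, 40), (z, 6, r, 9)}.
π_{B, C} gives {(r, 6)} (3 duplicate(s) eliminated).

{(r, 6)}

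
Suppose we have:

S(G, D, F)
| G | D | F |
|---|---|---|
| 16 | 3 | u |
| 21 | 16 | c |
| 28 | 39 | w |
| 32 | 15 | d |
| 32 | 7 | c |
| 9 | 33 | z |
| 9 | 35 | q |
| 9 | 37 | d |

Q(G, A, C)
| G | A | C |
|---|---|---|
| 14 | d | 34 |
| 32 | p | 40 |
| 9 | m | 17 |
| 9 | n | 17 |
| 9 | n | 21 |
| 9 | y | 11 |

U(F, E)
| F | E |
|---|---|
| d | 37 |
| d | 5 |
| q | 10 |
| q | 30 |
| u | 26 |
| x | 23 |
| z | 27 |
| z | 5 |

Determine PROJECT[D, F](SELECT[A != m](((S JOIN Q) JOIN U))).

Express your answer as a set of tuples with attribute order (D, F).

{(15, d), (33, z), (35, q), (37, d)}

S ⋈ Q (natural join on G): {(32, 15, d, p, 40), (32, 7, c, p, 40), (9, 33, z, m, 17), (9, 33, z, n, 17), (9, 33, z, n, 21), (9, 33, z, y, 11), (9, 35, q, m, 17), (9, 35, q, n, 17), (9, 35, q, n, 21), (9, 35, q, y, 11), (9, 37, d, m, 17), (9, 37, d, n, 17), (9, 37, d, n, 21), (9, 37, d, y, 11)}
(S JOIN Q) ⋈ U (natural join on F): {(32, 15, d, p, 40, 37), (32, 15, d, p, 40, 5), (9, 33, z, m, 17, 27), (9, 33, z, m, 17, 5), (9, 33, z, n, 17, 27), (9, 33, z, n, 17, 5), (9, 33, z, n, 21, 27), (9, 33, z, n, 21, 5), (9, 33, z, y, 11, 27), (9, 33, z, y, 11, 5), (9, 35, q, m, 17, 10), (9, 35, q, m, 17, 30), (9, 35, q, n, 17, 10), (9, 35, q, n, 17, 30), (9, 35, q, n, 21, 10), (9, 35, q, n, 21, 30), (9, 35, q, y, 11, 10), (9, 35, q, y, 11, 30), (9, 37, d, m, 17, 37), (9, 37, d, m, 17, 5), (9, 37, d, n, 17, 37), (9, 37, d, n, 17, 5), (9, 37, d, n, 21, 37), (9, 37, d, n, 21, 5), (9, 37, d, y, 11, 37), (9, 37, d, y, 11, 5)}
Apply σ_{A != m}; surviving tuples: {(32, 15, d, p, 40, 37), (32, 15, d, p, 40, 5), (9, 33, z, n, 17, 27), (9, 33, z, n, 17, 5), (9, 33, z, n, 21, 27), (9, 33, z, n, 21, 5), (9, 33, z, y, 11, 27), (9, 33, z, y, 11, 5), (9, 35, q, n, 17, 10), (9, 35, q, n, 17, 30), (9, 35, q, n, 21, 10), (9, 35, q, n, 21, 30), (9, 35, q, y, 11, 10), (9, 35, q, y, 11, 30), (9, 37, d, n, 17, 37), (9, 37, d, n, 17, 5), (9, 37, d, n, 21, 37), (9, 37, d, n, 21, 5), (9, 37, d, y, 11, 37), (9, 37, d, y, 11, 5)}
π_{D, F} gives {(15, d), (33, z), (35, q), (37, d)} (16 duplicate(s) eliminated).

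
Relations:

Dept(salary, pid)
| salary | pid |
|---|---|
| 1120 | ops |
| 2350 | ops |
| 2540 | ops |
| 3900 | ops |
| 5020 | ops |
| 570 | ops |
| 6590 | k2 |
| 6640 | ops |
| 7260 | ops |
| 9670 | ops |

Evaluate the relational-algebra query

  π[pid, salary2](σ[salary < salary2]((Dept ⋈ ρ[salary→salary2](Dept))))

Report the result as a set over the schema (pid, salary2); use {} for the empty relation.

{(ops, 1120), (ops, 2350), (ops, 2540), (ops, 3900), (ops, 5020), (ops, 6640), (ops, 7260), (ops, 9670)}

ρ[salary→salary2]: schema becomes (salary2, pid); tuples unchanged.
Natural join on pid: {(1120, ops, 1120), (1120, ops, 2350), (1120, ops, 2540), (1120, ops, 3900), (1120, ops, 5020), (1120, ops, 570), (1120, ops, 6640), (1120, ops, 7260), (1120, ops, 9670), (2350, ops, 1120), (2350, ops, 2350), (2350, ops, 2540), (2350, ops, 3900), (2350, ops, 5020), (2350, ops, 570), (2350, ops, 6640), (2350, ops, 7260), (2350, ops, 9670), (2540, ops, 1120), (2540, ops, 2350), (2540, ops, 2540), (2540, ops, 3900), (2540, ops, 5020), (2540, ops, 570), (2540, ops, 6640), (2540, ops, 7260), (2540, ops, 9670), (3900, ops, 1120), (3900, ops, 2350), (3900, ops, 2540), (3900, ops, 3900), (3900, ops, 5020), (3900, ops, 570), (3900, ops, 6640), (3900, ops, 7260), (3900, ops, 9670), (5020, ops, 1120), (5020, ops, 2350), (5020, ops, 2540), (5020, ops, 3900), (5020, ops, 5020), (5020, ops, 570), (5020, ops, 6640), (5020, ops, 7260), (5020, ops, 9670), (570, ops, 1120), (570, ops, 2350), (570, ops, 2540), (570, ops, 3900), (570, ops, 5020), (570, ops, 570), (570, ops, 6640), (570, ops, 7260), (570, ops, 9670), (6590, k2, 6590), (6640, ops, 1120), (6640, ops, 2350), (6640, ops, 2540), (6640, ops, 3900), (6640, ops, 5020), (6640, ops, 570), (6640, ops, 6640), (6640, ops, 7260), (6640, ops, 9670), (7260, ops, 1120), (7260, ops, 2350), (7260, ops, 2540), (7260, ops, 3900), (7260, ops, 5020), (7260, ops, 570), (7260, ops, 6640), (7260, ops, 7260), (7260, ops, 9670), (9670, ops, 1120), (9670, ops, 2350), (9670, ops, 2540), (9670, ops, 3900), (9670, ops, 5020), (9670, ops, 570), (9670, ops, 6640), (9670, ops, 7260), (9670, ops, 9670)}
σ[salary < salary2]: keep tuples satisfying salary < salary2 → {(1120, ops, 2350), (1120, ops, 2540), (1120, ops, 3900), (1120, ops, 5020), (1120, ops, 6640), (1120, ops, 7260), (1120, ops, 9670), (2350, ops, 2540), (2350, ops, 3900), (2350, ops, 5020), (2350, ops, 6640), (2350, ops, 7260), (2350, ops, 9670), (2540, ops, 3900), (2540, ops, 5020), (2540, ops, 6640), (2540, ops, 7260), (2540, ops, 9670), (3900, ops, 5020), (3900, ops, 6640), (3900, ops, 7260), (3900, ops, 9670), (5020, ops, 6640), (5020, ops, 7260), (5020, ops, 9670), (570, ops, 1120), (570, ops, 2350), (570, ops, 2540), (570, ops, 3900), (570, ops, 5020), (570, ops, 6640), (570, ops, 7260), (570, ops, 9670), (6640, ops, 7260), (6640, ops, 9670), (7260, ops, 9670)}
π[pid, salary2]: project onto (pid, salary2) (28 duplicate(s) eliminated) → {(ops, 1120), (ops, 2350), (ops, 2540), (ops, 3900), (ops, 5020), (ops, 6640), (ops, 7260), (ops, 9670)}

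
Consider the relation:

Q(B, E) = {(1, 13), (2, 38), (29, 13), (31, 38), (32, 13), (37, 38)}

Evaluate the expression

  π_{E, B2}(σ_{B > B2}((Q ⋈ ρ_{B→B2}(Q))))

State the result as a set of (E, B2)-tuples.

ρ[B→B2]: schema becomes (B2, E); tuples unchanged.
Q ⋈ ρ_{B→B2}(Q) (natural join on E): {(1, 13, 1), (1, 13, 29), (1, 13, 32), (2, 38, 2), (2, 38, 31), (2, 38, 37), (29, 13, 1), (29, 13, 29), (29, 13, 32), (31, 38, 2), (31, 38, 31), (31, 38, 37), (32, 13, 1), (32, 13, 29), (32, 13, 32), (37, 38, 2), (37, 38, 31), (37, 38, 37)}
Selection B > B2: {(29, 13, 1), (31, 38, 2), (32, 13, 1), (32, 13, 29), (37, 38, 2), (37, 38, 31)}
Keep only column(s) E, B2 (2 duplicate(s) eliminated): {(13, 1), (13, 29), (38, 2), (38, 31)}

{(13, 1), (13, 29), (38, 2), (38, 31)}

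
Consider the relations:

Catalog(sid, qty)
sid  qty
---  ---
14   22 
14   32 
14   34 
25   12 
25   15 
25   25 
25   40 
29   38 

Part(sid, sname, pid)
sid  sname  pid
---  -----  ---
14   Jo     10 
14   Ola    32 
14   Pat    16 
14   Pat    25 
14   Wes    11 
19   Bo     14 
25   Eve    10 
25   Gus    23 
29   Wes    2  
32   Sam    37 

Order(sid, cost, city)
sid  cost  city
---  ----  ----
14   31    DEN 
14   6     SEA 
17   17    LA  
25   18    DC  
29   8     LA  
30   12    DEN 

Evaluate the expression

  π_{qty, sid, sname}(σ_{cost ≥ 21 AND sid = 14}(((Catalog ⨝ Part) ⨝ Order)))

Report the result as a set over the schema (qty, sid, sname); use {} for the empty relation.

Natural join on sid: {(14, 22, Jo, 10), (14, 22, Ola, 32), (14, 22, Pat, 16), (14, 22, Pat, 25), (14, 22, Wes, 11), (14, 32, Jo, 10), (14, 32, Ola, 32), (14, 32, Pat, 16), (14, 32, Pat, 25), (14, 32, Wes, 11), (14, 34, Jo, 10), (14, 34, Ola, 32), (14, 34, Pat, 16), (14, 34, Pat, 25), (14, 34, Wes, 11), (25, 12, Eve, 10), (25, 12, Gus, 23), (25, 15, Eve, 10), (25, 15, Gus, 23), (25, 25, Eve, 10), (25, 25, Gus, 23), (25, 40, Eve, 10), (25, 40, Gus, 23), (29, 38, Wes, 2)}
Natural join on sid: {(14, 22, Jo, 10, 31, DEN), (14, 22, Jo, 10, 6, SEA), (14, 22, Ola, 32, 31, DEN), (14, 22, Ola, 32, 6, SEA), (14, 22, Pat, 16, 31, DEN), (14, 22, Pat, 16, 6, SEA), (14, 22, Pat, 25, 31, DEN), (14, 22, Pat, 25, 6, SEA), (14, 22, Wes, 11, 31, DEN), (14, 22, Wes, 11, 6, SEA), (14, 32, Jo, 10, 31, DEN), (14, 32, Jo, 10, 6, SEA), (14, 32, Ola, 32, 31, DEN), (14, 32, Ola, 32, 6, SEA), (14, 32, Pat, 16, 31, DEN), (14, 32, Pat, 16, 6, SEA), (14, 32, Pat, 25, 31, DEN), (14, 32, Pat, 25, 6, SEA), (14, 32, Wes, 11, 31, DEN), (14, 32, Wes, 11, 6, SEA), (14, 34, Jo, 10, 31, DEN), (14, 34, Jo, 10, 6, SEA), (14, 34, Ola, 32, 31, DEN), (14, 34, Ola, 32, 6, SEA), (14, 34, Pat, 16, 31, DEN), (14, 34, Pat, 16, 6, SEA), (14, 34, Pat, 25, 31, DEN), (14, 34, Pat, 25, 6, SEA), (14, 34, Wes, 11, 31, DEN), (14, 34, Wes, 11, 6, SEA), (25, 12, Eve, 10, 18, DC), (25, 12, Gus, 23, 18, DC), (25, 15, Eve, 10, 18, DC), (25, 15, Gus, 23, 18, DC), (25, 25, Eve, 10, 18, DC), (25, 25, Gus, 23, 18, DC), (25, 40, Eve, 10, 18, DC), (25, 40, Gus, 23, 18, DC), (29, 38, Wes, 2, 8, LA)}
Selection cost ≥ 21 AND sid = 14: {(14, 22, Jo, 10, 31, DEN), (14, 22, Ola, 32, 31, DEN), (14, 22, Pat, 16, 31, DEN), (14, 22, Pat, 25, 31, DEN), (14, 22, Wes, 11, 31, DEN), (14, 32, Jo, 10, 31, DEN), (14, 32, Ola, 32, 31, DEN), (14, 32, Pat, 16, 31, DEN), (14, 32, Pat, 25, 31, DEN), (14, 32, Wes, 11, 31, DEN), (14, 34, Jo, 10, 31, DEN), (14, 34, Ola, 32, 31, DEN), (14, 34, Pat, 16, 31, DEN), (14, 34, Pat, 25, 31, DEN), (14, 34, Wes, 11, 31, DEN)}
π[qty, sid, sname]: project onto (qty, sid, sname) (3 duplicate(s) eliminated) → {(22, 14, Jo), (22, 14, Ola), (22, 14, Pat), (22, 14, Wes), (32, 14, Jo), (32, 14, Ola), (32, 14, Pat), (32, 14, Wes), (34, 14, Jo), (34, 14, Ola), (34, 14, Pat), (34, 14, Wes)}

{(22, 14, Jo), (22, 14, Ola), (22, 14, Pat), (22, 14, Wes), (32, 14, Jo), (32, 14, Ola), (32, 14, Pat), (32, 14, Wes), (34, 14, Jo), (34, 14, Ola), (34, 14, Pat), (34, 14, Wes)}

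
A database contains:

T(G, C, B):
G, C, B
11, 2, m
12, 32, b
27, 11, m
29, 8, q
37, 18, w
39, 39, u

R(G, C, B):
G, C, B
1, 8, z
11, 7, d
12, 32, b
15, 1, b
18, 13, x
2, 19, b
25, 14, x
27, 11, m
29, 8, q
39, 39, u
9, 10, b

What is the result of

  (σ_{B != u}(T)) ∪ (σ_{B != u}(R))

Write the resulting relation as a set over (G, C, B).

{(1, 8, z), (11, 2, m), (11, 7, d), (12, 32, b), (15, 1, b), (18, 13, x), (2, 19, b), (25, 14, x), (27, 11, m), (29, 8, q), (37, 18, w), (9, 10, b)}

Selection B != u: {(11, 2, m), (12, 32, b), (27, 11, m), (29, 8, q), (37, 18, w)}
Selection B != u: {(1, 8, z), (11, 7, d), (12, 32, b), (15, 1, b), (18, 13, x), (2, 19, b), (25, 14, x), (27, 11, m), (29, 8, q), (9, 10, b)}
Taking the union: {(1, 8, z), (11, 2, m), (11, 7, d), (12, 32, b), (15, 1, b), (18, 13, x), (2, 19, b), (25, 14, x), (27, 11, m), (29, 8, q), (37, 18, w), (9, 10, b)}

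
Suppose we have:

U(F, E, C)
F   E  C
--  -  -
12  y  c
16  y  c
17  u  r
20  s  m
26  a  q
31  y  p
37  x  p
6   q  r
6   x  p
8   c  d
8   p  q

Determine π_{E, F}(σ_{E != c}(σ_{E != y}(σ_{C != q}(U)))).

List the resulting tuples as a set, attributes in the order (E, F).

σ[C != q]: keep tuples satisfying C != q → {(12, y, c), (16, y, c), (17, u, r), (20, s, m), (31, y, p), (37, x, p), (6, q, r), (6, x, p), (8, c, d)}
σ[E != y]: keep tuples satisfying E != y → {(17, u, r), (20, s, m), (37, x, p), (6, q, r), (6, x, p), (8, c, d)}
σ[E != c]: keep tuples satisfying E != c → {(17, u, r), (20, s, m), (37, x, p), (6, q, r), (6, x, p)}
π[E, F]: project onto (E, F) → {(q, 6), (s, 20), (u, 17), (x, 37), (x, 6)}

{(q, 6), (s, 20), (u, 17), (x, 37), (x, 6)}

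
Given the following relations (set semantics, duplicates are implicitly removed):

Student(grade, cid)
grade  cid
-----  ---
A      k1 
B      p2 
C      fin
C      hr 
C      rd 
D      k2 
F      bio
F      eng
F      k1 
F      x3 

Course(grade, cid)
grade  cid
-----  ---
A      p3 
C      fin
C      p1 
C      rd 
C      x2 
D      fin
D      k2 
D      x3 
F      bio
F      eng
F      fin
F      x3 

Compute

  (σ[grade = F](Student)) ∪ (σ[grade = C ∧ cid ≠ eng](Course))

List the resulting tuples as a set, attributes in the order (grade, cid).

Apply σ_{grade = F}; surviving tuples: {(F, bio), (F, eng), (F, k1), (F, x3)}
Apply σ_{grade = C ∧ cid ≠ eng}; surviving tuples: {(C, fin), (C, p1), (C, rd), (C, x2)}
Taking the union: {(C, fin), (C, p1), (C, rd), (C, x2), (F, bio), (F, eng), (F, k1), (F, x3)}

{(C, fin), (C, p1), (C, rd), (C, x2), (F, bio), (F, eng), (F, k1), (F, x3)}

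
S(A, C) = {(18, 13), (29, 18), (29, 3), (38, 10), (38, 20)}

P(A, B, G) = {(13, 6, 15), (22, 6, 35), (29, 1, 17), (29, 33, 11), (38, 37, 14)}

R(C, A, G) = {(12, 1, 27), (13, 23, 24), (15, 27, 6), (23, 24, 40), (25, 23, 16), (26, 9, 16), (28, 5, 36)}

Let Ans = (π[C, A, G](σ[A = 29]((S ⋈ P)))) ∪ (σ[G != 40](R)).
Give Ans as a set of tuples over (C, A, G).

{(12, 1, 27), (13, 23, 24), (15, 27, 6), (18, 29, 11), (18, 29, 17), (25, 23, 16), (26, 9, 16), (28, 5, 36), (3, 29, 11), (3, 29, 17)}

Natural join on A: {(29, 18, 1, 17), (29, 18, 33, 11), (29, 3, 1, 17), (29, 3, 33, 11), (38, 10, 37, 14), (38, 20, 37, 14)}
Selection A = 29: {(29, 18, 1, 17), (29, 18, 33, 11), (29, 3, 1, 17), (29, 3, 33, 11)}
Projecting to C, A, G: {(18, 29, 11), (18, 29, 17), (3, 29, 11), (3, 29, 17)}
Selection G != 40: {(12, 1, 27), (13, 23, 24), (15, 27, 6), (25, 23, 16), (26, 9, 16), (28, 5, 36)}
Set union of the two operands is {(12, 1, 27), (13, 23, 24), (15, 27, 6), (18, 29, 11), (18, 29, 17), (25, 23, 16), (26, 9, 16), (28, 5, 36), (3, 29, 11), (3, 29, 17)}.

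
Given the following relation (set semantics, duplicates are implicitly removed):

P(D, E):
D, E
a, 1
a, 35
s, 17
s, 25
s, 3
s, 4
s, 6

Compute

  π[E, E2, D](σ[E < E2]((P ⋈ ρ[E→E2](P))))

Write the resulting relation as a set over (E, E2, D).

ρ[E→E2]: schema becomes (D, E2); tuples unchanged.
P ⋈ ρ[E→E2](P) (natural join on D): {(a, 1, 1), (a, 1, 35), (a, 35, 1), (a, 35, 35), (s, 17, 17), (s, 17, 25), (s, 17, 3), (s, 17, 4), (s, 17, 6), (s, 25, 17), (s, 25, 25), (s, 25, 3), (s, 25, 4), (s, 25, 6), (s, 3, 17), (s, 3, 25), (s, 3, 3), (s, 3, 4), (s, 3, 6), (s, 4, 17), (s, 4, 25), (s, 4, 3), (s, 4, 4), (s, 4, 6), (s, 6, 17), (s, 6, 25), (s, 6, 3), (s, 6, 4), (s, 6, 6)}
Filtering on E < E2 leaves {(a, 1, 35), (s, 17, 25), (s, 3, 17), (s, 3, 25), (s, 3, 4), (s, 3, 6), (s, 4, 17), (s, 4, 25), (s, 4, 6), (s, 6, 17), (s, 6, 25)}.
π[E, E2, D]: project onto (E, E2, D) → {(1, 35, a), (17, 25, s), (3, 17, s), (3, 25, s), (3, 4, s), (3, 6, s), (4, 17, s), (4, 25, s), (4, 6, s), (6, 17, s), (6, 25, s)}

{(1, 35, a), (17, 25, s), (3, 17, s), (3, 25, s), (3, 4, s), (3, 6, s), (4, 17, s), (4, 25, s), (4, 6, s), (6, 17, s), (6, 25, s)}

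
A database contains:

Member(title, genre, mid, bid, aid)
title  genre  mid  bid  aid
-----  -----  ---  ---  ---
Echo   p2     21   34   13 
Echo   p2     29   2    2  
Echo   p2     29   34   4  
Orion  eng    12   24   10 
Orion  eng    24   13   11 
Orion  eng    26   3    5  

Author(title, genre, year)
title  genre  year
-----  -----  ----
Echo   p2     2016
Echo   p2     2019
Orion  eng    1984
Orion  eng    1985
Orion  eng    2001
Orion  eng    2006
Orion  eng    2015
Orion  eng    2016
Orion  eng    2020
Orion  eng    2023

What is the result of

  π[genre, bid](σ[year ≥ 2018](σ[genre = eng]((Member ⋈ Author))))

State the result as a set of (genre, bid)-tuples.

{(eng, 13), (eng, 24), (eng, 3)}

Natural join on title, genre: {(Echo, p2, 21, 34, 13, 2016), (Echo, p2, 21, 34, 13, 2019), (Echo, p2, 29, 2, 2, 2016), (Echo, p2, 29, 2, 2, 2019), (Echo, p2, 29, 34, 4, 2016), (Echo, p2, 29, 34, 4, 2019), (Orion, eng, 12, 24, 10, 1984), (Orion, eng, 12, 24, 10, 1985), (Orion, eng, 12, 24, 10, 2001), (Orion, eng, 12, 24, 10, 2006), (Orion, eng, 12, 24, 10, 2015), (Orion, eng, 12, 24, 10, 2016), (Orion, eng, 12, 24, 10, 2020), (Orion, eng, 12, 24, 10, 2023), (Orion, eng, 24, 13, 11, 1984), (Orion, eng, 24, 13, 11, 1985), (Orion, eng, 24, 13, 11, 2001), (Orion, eng, 24, 13, 11, 2006), (Orion, eng, 24, 13, 11, 2015), (Orion, eng, 24, 13, 11, 2016), (Orion, eng, 24, 13, 11, 2020), (Orion, eng, 24, 13, 11, 2023), (Orion, eng, 26, 3, 5, 1984), (Orion, eng, 26, 3, 5, 1985), (Orion, eng, 26, 3, 5, 2001), (Orion, eng, 26, 3, 5, 2006), (Orion, eng, 26, 3, 5, 2015), (Orion, eng, 26, 3, 5, 2016), (Orion, eng, 26, 3, 5, 2020), (Orion, eng, 26, 3, 5, 2023)}
Apply σ_{genre = eng}; surviving tuples: {(Orion, eng, 12, 24, 10, 1984), (Orion, eng, 12, 24, 10, 1985), (Orion, eng, 12, 24, 10, 2001), (Orion, eng, 12, 24, 10, 2006), (Orion, eng, 12, 24, 10, 2015), (Orion, eng, 12, 24, 10, 2016), (Orion, eng, 12, 24, 10, 2020), (Orion, eng, 12, 24, 10, 2023), (Orion, eng, 24, 13, 11, 1984), (Orion, eng, 24, 13, 11, 1985), (Orion, eng, 24, 13, 11, 2001), (Orion, eng, 24, 13, 11, 2006), (Orion, eng, 24, 13, 11, 2015), (Orion, eng, 24, 13, 11, 2016), (Orion, eng, 24, 13, 11, 2020), (Orion, eng, 24, 13, 11, 2023), (Orion, eng, 26, 3, 5, 1984), (Orion, eng, 26, 3, 5, 1985), (Orion, eng, 26, 3, 5, 2001), (Orion, eng, 26, 3, 5, 2006), (Orion, eng, 26, 3, 5, 2015), (Orion, eng, 26, 3, 5, 2016), (Orion, eng, 26, 3, 5, 2020), (Orion, eng, 26, 3, 5, 2023)}
Apply σ_{year ≥ 2018}; surviving tuples: {(Orion, eng, 12, 24, 10, 2020), (Orion, eng, 12, 24, 10, 2023), (Orion, eng, 24, 13, 11, 2020), (Orion, eng, 24, 13, 11, 2023), (Orion, eng, 26, 3, 5, 2020), (Orion, eng, 26, 3, 5, 2023)}
π[genre, bid]: project onto (genre, bid) (3 duplicate(s) eliminated) → {(eng, 13), (eng, 24), (eng, 3)}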